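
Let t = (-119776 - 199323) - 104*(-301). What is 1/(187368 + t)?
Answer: -1/100427 ≈ -9.9575e-6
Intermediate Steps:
t = -287795 (t = -319099 + 31304 = -287795)
1/(187368 + t) = 1/(187368 - 287795) = 1/(-100427) = -1/100427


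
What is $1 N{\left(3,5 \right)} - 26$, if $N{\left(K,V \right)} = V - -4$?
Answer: $-17$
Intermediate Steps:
$N{\left(K,V \right)} = 4 + V$ ($N{\left(K,V \right)} = V + 4 = 4 + V$)
$1 N{\left(3,5 \right)} - 26 = 1 \left(4 + 5\right) - 26 = 1 \cdot 9 - 26 = 9 - 26 = -17$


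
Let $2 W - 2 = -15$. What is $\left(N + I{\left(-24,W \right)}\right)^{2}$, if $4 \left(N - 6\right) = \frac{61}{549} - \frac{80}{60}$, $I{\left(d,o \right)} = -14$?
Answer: $\frac{89401}{1296} \approx 68.982$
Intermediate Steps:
$W = - \frac{13}{2}$ ($W = 1 + \frac{1}{2} \left(-15\right) = 1 - \frac{15}{2} = - \frac{13}{2} \approx -6.5$)
$N = \frac{205}{36}$ ($N = 6 + \frac{\frac{61}{549} - \frac{80}{60}}{4} = 6 + \frac{61 \cdot \frac{1}{549} - \frac{4}{3}}{4} = 6 + \frac{\frac{1}{9} - \frac{4}{3}}{4} = 6 + \frac{1}{4} \left(- \frac{11}{9}\right) = 6 - \frac{11}{36} = \frac{205}{36} \approx 5.6944$)
$\left(N + I{\left(-24,W \right)}\right)^{2} = \left(\frac{205}{36} - 14\right)^{2} = \left(- \frac{299}{36}\right)^{2} = \frac{89401}{1296}$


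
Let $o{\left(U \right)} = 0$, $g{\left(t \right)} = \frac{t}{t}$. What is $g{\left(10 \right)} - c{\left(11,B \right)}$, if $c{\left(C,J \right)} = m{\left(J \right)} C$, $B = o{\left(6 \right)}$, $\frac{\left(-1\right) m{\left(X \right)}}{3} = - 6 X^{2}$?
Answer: $1$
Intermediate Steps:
$g{\left(t \right)} = 1$
$m{\left(X \right)} = 18 X^{2}$ ($m{\left(X \right)} = - 3 \left(- 6 X^{2}\right) = 18 X^{2}$)
$B = 0$
$c{\left(C,J \right)} = 18 C J^{2}$ ($c{\left(C,J \right)} = 18 J^{2} C = 18 C J^{2}$)
$g{\left(10 \right)} - c{\left(11,B \right)} = 1 - 18 \cdot 11 \cdot 0^{2} = 1 - 18 \cdot 11 \cdot 0 = 1 - 0 = 1 + 0 = 1$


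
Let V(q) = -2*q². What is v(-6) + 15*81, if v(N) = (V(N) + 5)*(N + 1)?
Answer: 1550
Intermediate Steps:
v(N) = (1 + N)*(5 - 2*N²) (v(N) = (-2*N² + 5)*(N + 1) = (5 - 2*N²)*(1 + N) = (1 + N)*(5 - 2*N²))
v(-6) + 15*81 = (5 - 2*(-6)² - 2*(-6)³ + 5*(-6)) + 15*81 = (5 - 2*36 - 2*(-216) - 30) + 1215 = (5 - 72 + 432 - 30) + 1215 = 335 + 1215 = 1550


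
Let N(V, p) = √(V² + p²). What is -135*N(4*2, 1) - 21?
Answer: -21 - 135*√65 ≈ -1109.4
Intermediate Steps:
-135*N(4*2, 1) - 21 = -135*√((4*2)² + 1²) - 21 = -135*√(8² + 1) - 21 = -135*√(64 + 1) - 21 = -135*√65 - 21 = -21 - 135*√65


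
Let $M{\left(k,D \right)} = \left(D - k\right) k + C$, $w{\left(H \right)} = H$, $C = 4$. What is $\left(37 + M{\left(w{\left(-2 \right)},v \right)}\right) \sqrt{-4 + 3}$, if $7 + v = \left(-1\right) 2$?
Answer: $55 i \approx 55.0 i$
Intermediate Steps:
$v = -9$ ($v = -7 - 2 = -9$)
$M{\left(k,D \right)} = 4 + k \left(D - k\right)$ ($M{\left(k,D \right)} = \left(D - k\right) k + 4 = k \left(D - k\right) + 4 = 4 + k \left(D - k\right)$)
$\left(37 + M{\left(w{\left(-2 \right)},v \right)}\right) \sqrt{-4 + 3} = \left(37 - -18\right) \sqrt{-4 + 3} = \left(37 + \left(4 - 4 + 18\right)\right) \sqrt{-1} = \left(37 + \left(4 - 4 + 18\right)\right) i = \left(37 + 18\right) i = 55 i$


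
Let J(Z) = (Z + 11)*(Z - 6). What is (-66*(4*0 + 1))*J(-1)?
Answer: 4620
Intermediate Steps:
J(Z) = (-6 + Z)*(11 + Z) (J(Z) = (11 + Z)*(-6 + Z) = (-6 + Z)*(11 + Z))
(-66*(4*0 + 1))*J(-1) = (-66*(4*0 + 1))*(-66 + (-1)² + 5*(-1)) = (-66*(0 + 1))*(-66 + 1 - 5) = -66*1*(-70) = -66*(-70) = 4620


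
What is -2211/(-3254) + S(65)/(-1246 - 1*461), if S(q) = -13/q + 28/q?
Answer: 16351513/24069838 ≈ 0.67934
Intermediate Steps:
S(q) = 15/q
-2211/(-3254) + S(65)/(-1246 - 1*461) = -2211/(-3254) + (15/65)/(-1246 - 1*461) = -2211*(-1/3254) + (15*(1/65))/(-1246 - 461) = 2211/3254 + (3/13)/(-1707) = 2211/3254 + (3/13)*(-1/1707) = 2211/3254 - 1/7397 = 16351513/24069838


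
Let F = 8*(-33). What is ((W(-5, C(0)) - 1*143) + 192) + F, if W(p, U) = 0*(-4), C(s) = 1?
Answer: -215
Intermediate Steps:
W(p, U) = 0
F = -264
((W(-5, C(0)) - 1*143) + 192) + F = ((0 - 1*143) + 192) - 264 = ((0 - 143) + 192) - 264 = (-143 + 192) - 264 = 49 - 264 = -215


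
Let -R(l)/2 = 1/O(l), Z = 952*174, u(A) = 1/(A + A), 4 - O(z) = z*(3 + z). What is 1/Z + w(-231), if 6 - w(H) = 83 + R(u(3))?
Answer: -1582435219/20706000 ≈ -76.424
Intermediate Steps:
O(z) = 4 - z*(3 + z)
u(A) = 1/(2*A)
Z = 165648
R(l) = -2/(4 - l² - 3*l)
w(H) = -9553/125 (w(H) = 6 - (83 + 2/(-4 + ((½)/3)² + 3*((½)/3))) = 6 - (83 + 2/(-4 + ((½)*(⅓))² + 3*((½)*(⅓)))) = 6 - (83 + 2/(-4 + (⅙)² + 3*(⅙))) = 6 - (83 + 2/(-4 + 1/36 + ½)) = 6 - (83 + 2/(-125/36)) = 6 - (83 + 2*(-36/125)) = 6 - (83 - 72/125) = 6 - 1*10303/125 = 6 - 10303/125 = -9553/125)
1/Z + w(-231) = 1/165648 - 9553/125 = -1582435219/20706000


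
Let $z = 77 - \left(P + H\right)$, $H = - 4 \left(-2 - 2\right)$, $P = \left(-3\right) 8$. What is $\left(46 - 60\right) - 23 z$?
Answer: $-1969$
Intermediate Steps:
$P = -24$
$H = 16$ ($H = \left(-4\right) \left(-4\right) = 16$)
$z = 85$ ($z = 77 - \left(-24 + 16\right) = 77 - -8 = 77 + 8 = 85$)
$\left(46 - 60\right) - 23 z = \left(46 - 60\right) - 1955 = -14 - 1955 = -1969$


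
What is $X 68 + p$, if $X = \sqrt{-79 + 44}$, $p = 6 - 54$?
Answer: $-48 + 68 i \sqrt{35} \approx -48.0 + 402.29 i$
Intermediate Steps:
$p = -48$
$X = i \sqrt{35}$ ($X = \sqrt{-35} = i \sqrt{35} \approx 5.9161 i$)
$X 68 + p = i \sqrt{35} \cdot 68 - 48 = 68 i \sqrt{35} - 48 = -48 + 68 i \sqrt{35}$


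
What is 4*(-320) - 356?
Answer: -1636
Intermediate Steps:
4*(-320) - 356 = -1280 - 356 = -1636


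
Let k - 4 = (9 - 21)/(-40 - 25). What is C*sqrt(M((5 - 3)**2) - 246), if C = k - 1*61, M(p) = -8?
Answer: -3693*I*sqrt(254)/65 ≈ -905.49*I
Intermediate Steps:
k = 272/65 (k = 4 + (9 - 21)/(-40 - 25) = 4 - 12/(-65) = 4 - 12*(-1/65) = 4 + 12/65 = 272/65 ≈ 4.1846)
C = -3693/65 (C = 272/65 - 1*61 = 272/65 - 61 = -3693/65 ≈ -56.815)
C*sqrt(M((5 - 3)**2) - 246) = -3693*sqrt(-8 - 246)/65 = -3693*I*sqrt(254)/65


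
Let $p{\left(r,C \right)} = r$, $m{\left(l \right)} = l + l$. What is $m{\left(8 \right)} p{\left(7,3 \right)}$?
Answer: $112$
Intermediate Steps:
$m{\left(l \right)} = 2 l$
$m{\left(8 \right)} p{\left(7,3 \right)} = 2 \cdot 8 \cdot 7 = 16 \cdot 7 = 112$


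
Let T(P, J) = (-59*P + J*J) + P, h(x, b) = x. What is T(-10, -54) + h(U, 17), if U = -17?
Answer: 3479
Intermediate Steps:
T(P, J) = J² - 58*P (T(P, J) = (-59*P + J²) + P = (J² - 59*P) + P = J² - 58*P)
T(-10, -54) + h(U, 17) = ((-54)² - 58*(-10)) - 17 = (2916 + 580) - 17 = 3496 - 17 = 3479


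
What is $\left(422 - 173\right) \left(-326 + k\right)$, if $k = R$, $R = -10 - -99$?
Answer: $-59013$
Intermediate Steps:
$R = 89$ ($R = -10 + 99 = 89$)
$k = 89$
$\left(422 - 173\right) \left(-326 + k\right) = \left(422 - 173\right) \left(-326 + 89\right) = 249 \left(-237\right) = -59013$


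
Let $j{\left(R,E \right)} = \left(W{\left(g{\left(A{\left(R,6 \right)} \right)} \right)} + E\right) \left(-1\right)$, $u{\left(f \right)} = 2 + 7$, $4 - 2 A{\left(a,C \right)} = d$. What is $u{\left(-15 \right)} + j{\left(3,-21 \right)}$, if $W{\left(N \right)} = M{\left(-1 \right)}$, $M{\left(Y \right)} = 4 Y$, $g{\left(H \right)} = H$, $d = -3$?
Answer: $34$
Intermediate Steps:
$A{\left(a,C \right)} = \frac{7}{2}$ ($A{\left(a,C \right)} = 2 - - \frac{3}{2} = 2 + \frac{3}{2} = \frac{7}{2}$)
$u{\left(f \right)} = 9$
$W{\left(N \right)} = -4$ ($W{\left(N \right)} = 4 \left(-1\right) = -4$)
$j{\left(R,E \right)} = 4 - E$ ($j{\left(R,E \right)} = \left(-4 + E\right) \left(-1\right) = 4 - E$)
$u{\left(-15 \right)} + j{\left(3,-21 \right)} = 9 + \left(4 - -21\right) = 9 + \left(4 + 21\right) = 9 + 25 = 34$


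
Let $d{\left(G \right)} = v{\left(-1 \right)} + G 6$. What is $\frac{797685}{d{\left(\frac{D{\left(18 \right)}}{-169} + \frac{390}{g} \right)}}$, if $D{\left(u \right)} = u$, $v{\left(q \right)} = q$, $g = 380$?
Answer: $\frac{512273307}{2902} \approx 1.7652 \cdot 10^{5}$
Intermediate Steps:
$d{\left(G \right)} = -1 + 6 G$ ($d{\left(G \right)} = -1 + G 6 = -1 + 6 G$)
$\frac{797685}{d{\left(\frac{D{\left(18 \right)}}{-169} + \frac{390}{g} \right)}} = \frac{797685}{-1 + 6 \left(\frac{18}{-169} + \frac{390}{380}\right)} = \frac{797685}{-1 + 6 \left(18 \left(- \frac{1}{169}\right) + 390 \cdot \frac{1}{380}\right)} = \frac{797685}{-1 + 6 \left(- \frac{18}{169} + \frac{39}{38}\right)} = \frac{797685}{-1 + 6 \cdot \frac{5907}{6422}} = \frac{797685}{-1 + \frac{17721}{3211}} = \frac{797685}{\frac{14510}{3211}} = 797685 \cdot \frac{3211}{14510} = \frac{512273307}{2902}$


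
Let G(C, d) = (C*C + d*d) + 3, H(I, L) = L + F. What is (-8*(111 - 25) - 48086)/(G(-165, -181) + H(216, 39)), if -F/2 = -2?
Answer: -24387/30016 ≈ -0.81247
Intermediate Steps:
F = 4 (F = -2*(-2) = 4)
H(I, L) = 4 + L (H(I, L) = L + 4 = 4 + L)
G(C, d) = 3 + C² + d² (G(C, d) = (C² + d²) + 3 = 3 + C² + d²)
(-8*(111 - 25) - 48086)/(G(-165, -181) + H(216, 39)) = (-8*(111 - 25) - 48086)/((3 + (-165)² + (-181)²) + (4 + 39)) = (-8*86 - 48086)/((3 + 27225 + 32761) + 43) = (-688 - 48086)/(59989 + 43) = -48774/60032 = -48774*1/60032 = -24387/30016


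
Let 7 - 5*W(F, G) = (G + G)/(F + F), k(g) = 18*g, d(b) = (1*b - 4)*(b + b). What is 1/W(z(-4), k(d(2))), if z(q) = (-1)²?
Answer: 5/151 ≈ 0.033113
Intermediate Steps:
z(q) = 1
d(b) = 2*b*(-4 + b) (d(b) = (b - 4)*(2*b) = (-4 + b)*(2*b) = 2*b*(-4 + b))
W(F, G) = 7/5 - G/(5*F) (W(F, G) = 7/5 - (G + G)/(5*(F + F)) = 7/5 - 2*G/(5*(2*F)) = 7/5 - 2*G*1/(2*F)/5 = 7/5 - G/(5*F))
1/W(z(-4), k(d(2))) = 1/((⅕)*(-18*2*2*(-4 + 2) + 7*1)/1) = 1/((⅕)*1*(-18*2*2*(-2) + 7)) = 1/((⅕)*1*(-18*(-8) + 7)) = 1/((⅕)*1*(-1*(-144) + 7)) = 1/((⅕)*1*(144 + 7)) = 1/((⅕)*1*151) = 1/(151/5) = 5/151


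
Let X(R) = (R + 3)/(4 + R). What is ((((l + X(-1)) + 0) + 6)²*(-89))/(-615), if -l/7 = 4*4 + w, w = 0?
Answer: 8887184/5535 ≈ 1605.6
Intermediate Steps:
X(R) = (3 + R)/(4 + R)
l = -112 (l = -7*(4*4 + 0) = -7*(16 + 0) = -7*16 = -112)
((((l + X(-1)) + 0) + 6)²*(-89))/(-615) = ((((-112 + (3 - 1)/(4 - 1)) + 0) + 6)²*(-89))/(-615) = ((((-112 + 2/3) + 0) + 6)²*(-89))*(-1/615) = ((((-112 + (⅓)*2) + 0) + 6)²*(-89))*(-1/615) = ((((-112 + ⅔) + 0) + 6)²*(-89))*(-1/615) = (((-334/3 + 0) + 6)²*(-89))*(-1/615) = ((-334/3 + 6)²*(-89))*(-1/615) = ((-316/3)²*(-89))*(-1/615) = ((99856/9)*(-89))*(-1/615) = -8887184/9*(-1/615) = 8887184/5535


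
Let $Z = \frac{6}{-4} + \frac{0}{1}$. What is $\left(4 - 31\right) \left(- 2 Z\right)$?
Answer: $-81$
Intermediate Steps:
$Z = - \frac{3}{2}$ ($Z = 6 \left(- \frac{1}{4}\right) + 0 \cdot 1 = - \frac{3}{2} + 0 = - \frac{3}{2} \approx -1.5$)
$\left(4 - 31\right) \left(- 2 Z\right) = \left(4 - 31\right) \left(\left(-2\right) \left(- \frac{3}{2}\right)\right) = \left(4 - 31\right) 3 = \left(-27\right) 3 = -81$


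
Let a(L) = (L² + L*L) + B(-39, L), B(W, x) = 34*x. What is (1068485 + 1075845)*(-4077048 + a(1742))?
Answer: 4398681283640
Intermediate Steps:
a(L) = 2*L² + 34*L (a(L) = (L² + L*L) + 34*L = (L² + L²) + 34*L = 2*L² + 34*L)
(1068485 + 1075845)*(-4077048 + a(1742)) = (1068485 + 1075845)*(-4077048 + 2*1742*(17 + 1742)) = 2144330*(-4077048 + 2*1742*1759) = 2144330*(-4077048 + 6128356) = 2144330*2051308 = 4398681283640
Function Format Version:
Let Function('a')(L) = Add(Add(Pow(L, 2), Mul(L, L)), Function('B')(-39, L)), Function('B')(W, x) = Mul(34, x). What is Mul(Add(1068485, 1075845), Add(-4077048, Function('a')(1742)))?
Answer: 4398681283640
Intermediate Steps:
Function('a')(L) = Add(Mul(2, Pow(L, 2)), Mul(34, L)) (Function('a')(L) = Add(Add(Pow(L, 2), Mul(L, L)), Mul(34, L)) = Add(Add(Pow(L, 2), Pow(L, 2)), Mul(34, L)) = Add(Mul(2, Pow(L, 2)), Mul(34, L)))
Mul(Add(1068485, 1075845), Add(-4077048, Function('a')(1742))) = Mul(Add(1068485, 1075845), Add(-4077048, Mul(2, 1742, Add(17, 1742)))) = Mul(2144330, Add(-4077048, Mul(2, 1742, 1759))) = Mul(2144330, Add(-4077048, 6128356)) = Mul(2144330, 2051308) = 4398681283640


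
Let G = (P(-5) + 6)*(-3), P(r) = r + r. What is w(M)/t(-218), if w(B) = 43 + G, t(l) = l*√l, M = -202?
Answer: 55*I*√218/47524 ≈ 0.017087*I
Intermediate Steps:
t(l) = l^(3/2)
P(r) = 2*r
G = 12 (G = (2*(-5) + 6)*(-3) = (-10 + 6)*(-3) = -4*(-3) = 12)
w(B) = 55 (w(B) = 43 + 12 = 55)
w(M)/t(-218) = 55/((-218)^(3/2)) = 55/((-218*I*√218)) = 55*(I*√218/47524) = 55*I*√218/47524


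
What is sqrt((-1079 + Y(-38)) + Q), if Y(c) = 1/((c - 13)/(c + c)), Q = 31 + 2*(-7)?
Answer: I*sqrt(2758386)/51 ≈ 32.565*I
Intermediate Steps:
Q = 17 (Q = 31 - 14 = 17)
Y(c) = 2*c/(-13 + c) (Y(c) = 1/((-13 + c)/((2*c))) = 1/((-13 + c)*(1/(2*c))) = 1/((-13 + c)/(2*c)) = 2*c/(-13 + c))
sqrt((-1079 + Y(-38)) + Q) = sqrt((-1079 + 2*(-38)/(-13 - 38)) + 17) = sqrt((-1079 + 2*(-38)/(-51)) + 17) = sqrt((-1079 + 2*(-38)*(-1/51)) + 17) = sqrt((-1079 + 76/51) + 17) = sqrt(-54953/51 + 17) = sqrt(-54086/51) = I*sqrt(2758386)/51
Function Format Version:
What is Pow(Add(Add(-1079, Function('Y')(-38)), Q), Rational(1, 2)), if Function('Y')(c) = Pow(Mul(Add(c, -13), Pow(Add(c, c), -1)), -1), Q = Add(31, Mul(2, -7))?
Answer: Mul(Rational(1, 51), I, Pow(2758386, Rational(1, 2))) ≈ Mul(32.565, I)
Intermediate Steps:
Q = 17 (Q = Add(31, -14) = 17)
Function('Y')(c) = Mul(2, c, Pow(Add(-13, c), -1)) (Function('Y')(c) = Pow(Mul(Add(-13, c), Pow(Mul(2, c), -1)), -1) = Pow(Mul(Add(-13, c), Mul(Rational(1, 2), Pow(c, -1))), -1) = Pow(Mul(Rational(1, 2), Pow(c, -1), Add(-13, c)), -1) = Mul(2, c, Pow(Add(-13, c), -1)))
Pow(Add(Add(-1079, Function('Y')(-38)), Q), Rational(1, 2)) = Pow(Add(Add(-1079, Mul(2, -38, Pow(Add(-13, -38), -1))), 17), Rational(1, 2)) = Pow(Add(Add(-1079, Mul(2, -38, Pow(-51, -1))), 17), Rational(1, 2)) = Pow(Add(Add(-1079, Mul(2, -38, Rational(-1, 51))), 17), Rational(1, 2)) = Pow(Add(Add(-1079, Rational(76, 51)), 17), Rational(1, 2)) = Pow(Add(Rational(-54953, 51), 17), Rational(1, 2)) = Pow(Rational(-54086, 51), Rational(1, 2)) = Mul(Rational(1, 51), I, Pow(2758386, Rational(1, 2)))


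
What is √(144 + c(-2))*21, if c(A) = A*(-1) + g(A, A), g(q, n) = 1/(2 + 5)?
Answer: 3*√7161 ≈ 253.87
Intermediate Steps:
g(q, n) = ⅐ (g(q, n) = 1/7 = ⅐)
c(A) = ⅐ - A (c(A) = A*(-1) + ⅐ = -A + ⅐ = ⅐ - A)
√(144 + c(-2))*21 = √(144 + (⅐ - 1*(-2)))*21 = √(144 + (⅐ + 2))*21 = √(144 + 15/7)*21 = √(1023/7)*21 = (√7161/7)*21 = 3*√7161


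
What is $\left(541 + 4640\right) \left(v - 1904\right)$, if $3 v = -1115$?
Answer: $-11790229$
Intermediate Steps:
$v = - \frac{1115}{3}$ ($v = \frac{1}{3} \left(-1115\right) = - \frac{1115}{3} \approx -371.67$)
$\left(541 + 4640\right) \left(v - 1904\right) = \left(541 + 4640\right) \left(- \frac{1115}{3} - 1904\right) = 5181 \left(- \frac{6827}{3}\right) = -11790229$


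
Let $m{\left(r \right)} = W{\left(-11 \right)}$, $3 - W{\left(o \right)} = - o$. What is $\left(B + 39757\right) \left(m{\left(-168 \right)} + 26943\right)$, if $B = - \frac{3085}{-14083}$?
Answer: $\frac{15080931172460}{14083} \approx 1.0709 \cdot 10^{9}$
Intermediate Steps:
$W{\left(o \right)} = 3 + o$ ($W{\left(o \right)} = 3 - - o = 3 + o$)
$m{\left(r \right)} = -8$ ($m{\left(r \right)} = 3 - 11 = -8$)
$B = \frac{3085}{14083}$ ($B = \left(-3085\right) \left(- \frac{1}{14083}\right) = \frac{3085}{14083} \approx 0.21906$)
$\left(B + 39757\right) \left(m{\left(-168 \right)} + 26943\right) = \left(\frac{3085}{14083} + 39757\right) \left(-8 + 26943\right) = \frac{559900916}{14083} \cdot 26935 = \frac{15080931172460}{14083}$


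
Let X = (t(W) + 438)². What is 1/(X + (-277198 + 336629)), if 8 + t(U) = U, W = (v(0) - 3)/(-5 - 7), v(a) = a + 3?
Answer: 1/244331 ≈ 4.0928e-6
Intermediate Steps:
v(a) = 3 + a
W = 0 (W = ((3 + 0) - 3)/(-5 - 7) = (3 - 3)/(-12) = 0*(-1/12) = 0)
t(U) = -8 + U
X = 184900 (X = ((-8 + 0) + 438)² = (-8 + 438)² = 430² = 184900)
1/(X + (-277198 + 336629)) = 1/(184900 + (-277198 + 336629)) = 1/(184900 + 59431) = 1/244331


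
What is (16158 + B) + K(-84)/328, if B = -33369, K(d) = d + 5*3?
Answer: -5645277/328 ≈ -17211.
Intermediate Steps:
K(d) = 15 + d (K(d) = d + 15 = 15 + d)
(16158 + B) + K(-84)/328 = (16158 - 33369) + (15 - 84)/328 = -17211 - 69*1/328 = -17211 - 69/328 = -5645277/328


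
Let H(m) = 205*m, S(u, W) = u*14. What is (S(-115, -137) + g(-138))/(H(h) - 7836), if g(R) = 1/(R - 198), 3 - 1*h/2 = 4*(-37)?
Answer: -540961/18168864 ≈ -0.029774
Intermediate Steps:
S(u, W) = 14*u
h = 302 (h = 6 - 8*(-37) = 6 - 2*(-148) = 6 + 296 = 302)
g(R) = 1/(-198 + R)
(S(-115, -137) + g(-138))/(H(h) - 7836) = (14*(-115) + 1/(-198 - 138))/(205*302 - 7836) = (-1610 + 1/(-336))/(61910 - 7836) = (-1610 - 1/336)/54074 = -540961/336*1/54074 = -540961/18168864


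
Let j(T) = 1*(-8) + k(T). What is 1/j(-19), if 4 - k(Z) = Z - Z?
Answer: -¼ ≈ -0.25000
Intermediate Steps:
k(Z) = 4 (k(Z) = 4 - (Z - Z) = 4 - 1*0 = 4 + 0 = 4)
j(T) = -4 (j(T) = 1*(-8) + 4 = -8 + 4 = -4)
1/j(-19) = 1/(-4) = -¼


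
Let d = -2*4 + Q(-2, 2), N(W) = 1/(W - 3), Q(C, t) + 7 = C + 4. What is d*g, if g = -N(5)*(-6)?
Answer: -39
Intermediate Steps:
Q(C, t) = -3 + C (Q(C, t) = -7 + (C + 4) = -7 + (4 + C) = -3 + C)
N(W) = 1/(-3 + W)
g = 3 (g = -1/(-3 + 5)*(-6) = -1/2*(-6) = 3)
d = -13 (d = -2*4 + (-3 - 2) = -8 - 5 = -13)
d*g = -13*3 = -39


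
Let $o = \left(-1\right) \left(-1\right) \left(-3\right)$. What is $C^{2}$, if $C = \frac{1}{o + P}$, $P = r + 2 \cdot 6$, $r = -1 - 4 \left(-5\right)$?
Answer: $\frac{1}{784} \approx 0.0012755$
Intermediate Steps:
$r = 19$ ($r = -1 - -20 = -1 + 20 = 19$)
$P = 31$ ($P = 19 + 2 \cdot 6 = 19 + 12 = 31$)
$o = -3$ ($o = 1 \left(-3\right) = -3$)
$C = \frac{1}{28}$ ($C = \frac{1}{-3 + 31} = \frac{1}{28} \approx 0.035714$)
$C^{2} = \left(\frac{1}{28}\right)^{2} = \frac{1}{784}$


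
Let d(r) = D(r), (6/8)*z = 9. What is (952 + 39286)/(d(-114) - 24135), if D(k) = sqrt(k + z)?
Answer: -5486690/3290951 - 682*I*sqrt(102)/9872853 ≈ -1.6672 - 0.00069766*I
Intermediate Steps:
z = 12 (z = (4/3)*9 = 12)
D(k) = sqrt(12 + k) (D(k) = sqrt(k + 12) = sqrt(12 + k))
d(r) = sqrt(12 + r)
(952 + 39286)/(d(-114) - 24135) = (952 + 39286)/(sqrt(12 - 114) - 24135) = 40238/(sqrt(-102) - 24135) = 40238/(I*sqrt(102) - 24135) = 40238/(-24135 + I*sqrt(102))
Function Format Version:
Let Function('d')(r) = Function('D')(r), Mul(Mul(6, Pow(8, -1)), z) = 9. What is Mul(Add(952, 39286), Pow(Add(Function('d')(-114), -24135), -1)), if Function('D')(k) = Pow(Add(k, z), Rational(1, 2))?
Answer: Add(Rational(-5486690, 3290951), Mul(Rational(-682, 9872853), I, Pow(102, Rational(1, 2)))) ≈ Add(-1.6672, Mul(-0.00069766, I))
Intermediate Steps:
z = 12 (z = Mul(Rational(4, 3), 9) = 12)
Function('D')(k) = Pow(Add(12, k), Rational(1, 2)) (Function('D')(k) = Pow(Add(k, 12), Rational(1, 2)) = Pow(Add(12, k), Rational(1, 2)))
Function('d')(r) = Pow(Add(12, r), Rational(1, 2))
Mul(Add(952, 39286), Pow(Add(Function('d')(-114), -24135), -1)) = Mul(Add(952, 39286), Pow(Add(Pow(Add(12, -114), Rational(1, 2)), -24135), -1)) = Mul(40238, Pow(Add(Pow(-102, Rational(1, 2)), -24135), -1)) = Mul(40238, Pow(Add(Mul(I, Pow(102, Rational(1, 2))), -24135), -1)) = Mul(40238, Pow(Add(-24135, Mul(I, Pow(102, Rational(1, 2)))), -1))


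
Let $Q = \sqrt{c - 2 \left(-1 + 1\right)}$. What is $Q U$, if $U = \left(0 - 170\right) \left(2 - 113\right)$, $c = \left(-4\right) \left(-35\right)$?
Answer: $37740 \sqrt{35} \approx 2.2327 \cdot 10^{5}$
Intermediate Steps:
$c = 140$
$Q = 2 \sqrt{35}$ ($Q = \sqrt{140 - 2 \left(-1 + 1\right)} = \sqrt{140 - 0} = \sqrt{140 + 0} = \sqrt{140} = 2 \sqrt{35} \approx 11.832$)
$U = 18870$ ($U = \left(-170\right) \left(-111\right) = 18870$)
$Q U = 2 \sqrt{35} \cdot 18870 = 37740 \sqrt{35}$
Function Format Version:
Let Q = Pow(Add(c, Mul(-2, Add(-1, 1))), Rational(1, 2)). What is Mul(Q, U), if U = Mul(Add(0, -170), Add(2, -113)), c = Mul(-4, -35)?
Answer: Mul(37740, Pow(35, Rational(1, 2))) ≈ 2.2327e+5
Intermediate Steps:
c = 140
Q = Mul(2, Pow(35, Rational(1, 2))) (Q = Pow(Add(140, Mul(-2, Add(-1, 1))), Rational(1, 2)) = Pow(Add(140, Mul(-2, 0)), Rational(1, 2)) = Pow(Add(140, 0), Rational(1, 2)) = Pow(140, Rational(1, 2)) = Mul(2, Pow(35, Rational(1, 2))) ≈ 11.832)
U = 18870 (U = Mul(-170, -111) = 18870)
Mul(Q, U) = Mul(Mul(2, Pow(35, Rational(1, 2))), 18870) = Mul(37740, Pow(35, Rational(1, 2)))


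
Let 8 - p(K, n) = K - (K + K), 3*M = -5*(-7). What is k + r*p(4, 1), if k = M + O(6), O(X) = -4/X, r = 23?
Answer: 287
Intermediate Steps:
M = 35/3 (M = (-5*(-7))/3 = (1/3)*35 = 35/3 ≈ 11.667)
p(K, n) = 8 + K (p(K, n) = 8 - (K - (K + K)) = 8 - (K - 2*K) = 8 - (-1)*K = 8 + K)
k = 11 (k = 35/3 - 4/6 = 35/3 - 4*1/6 = 35/3 - 2/3 = 11)
k + r*p(4, 1) = 11 + 23*(8 + 4) = 11 + 23*12 = 11 + 276 = 287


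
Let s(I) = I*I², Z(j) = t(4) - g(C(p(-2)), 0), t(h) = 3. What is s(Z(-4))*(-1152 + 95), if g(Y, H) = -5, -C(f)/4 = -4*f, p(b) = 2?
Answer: -541184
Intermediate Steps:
C(f) = 16*f (C(f) = -(-16)*f = 16*f)
Z(j) = 8 (Z(j) = 3 - 1*(-5) = 3 + 5 = 8)
s(I) = I³
s(Z(-4))*(-1152 + 95) = 8³*(-1152 + 95) = 512*(-1057) = -541184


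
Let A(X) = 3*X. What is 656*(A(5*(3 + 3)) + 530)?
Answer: 406720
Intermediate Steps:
656*(A(5*(3 + 3)) + 530) = 656*(3*(5*(3 + 3)) + 530) = 656*(3*(5*6) + 530) = 656*(3*30 + 530) = 656*(90 + 530) = 656*620 = 406720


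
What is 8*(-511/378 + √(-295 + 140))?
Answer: -292/27 + 8*I*√155 ≈ -10.815 + 99.599*I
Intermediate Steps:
8*(-511/378 + √(-295 + 140)) = 8*(-511*1/378 + √(-155)) = 8*(-73/54 + I*√155) = -292/27 + 8*I*√155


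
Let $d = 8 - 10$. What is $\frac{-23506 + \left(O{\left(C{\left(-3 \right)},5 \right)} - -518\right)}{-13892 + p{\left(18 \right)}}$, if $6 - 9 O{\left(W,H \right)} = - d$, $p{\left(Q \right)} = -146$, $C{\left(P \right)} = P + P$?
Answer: $\frac{103444}{63171} \approx 1.6375$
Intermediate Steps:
$C{\left(P \right)} = 2 P$
$d = -2$
$O{\left(W,H \right)} = \frac{4}{9}$ ($O{\left(W,H \right)} = \frac{2}{3} - \frac{\left(-1\right) \left(-2\right)}{9} = \frac{2}{3} - \frac{2}{9} = \frac{4}{9}$)
$\frac{-23506 + \left(O{\left(C{\left(-3 \right)},5 \right)} - -518\right)}{-13892 + p{\left(18 \right)}} = \frac{-23506 + \left(\frac{4}{9} - -518\right)}{-13892 - 146} = \frac{-23506 + \left(\frac{4}{9} + 518\right)}{-14038} = \left(-23506 + \frac{4666}{9}\right) \left(- \frac{1}{14038}\right) = \left(- \frac{206888}{9}\right) \left(- \frac{1}{14038}\right) = \frac{103444}{63171}$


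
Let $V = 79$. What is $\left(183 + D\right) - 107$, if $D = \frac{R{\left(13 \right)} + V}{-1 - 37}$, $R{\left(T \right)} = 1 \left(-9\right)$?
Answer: $\frac{1409}{19} \approx 74.158$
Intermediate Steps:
$R{\left(T \right)} = -9$
$D = - \frac{35}{19}$ ($D = \frac{-9 + 79}{-1 - 37} = \frac{70}{-38} = 70 \left(- \frac{1}{38}\right) = - \frac{35}{19} \approx -1.8421$)
$\left(183 + D\right) - 107 = \left(183 - \frac{35}{19}\right) - 107 = \frac{3442}{19} - 107 = \frac{1409}{19}$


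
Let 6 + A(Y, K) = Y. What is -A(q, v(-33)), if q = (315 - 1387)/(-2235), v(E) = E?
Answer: 12338/2235 ≈ 5.5204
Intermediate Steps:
q = 1072/2235 (q = -1072*(-1/2235) = 1072/2235 ≈ 0.47964)
A(Y, K) = -6 + Y
-A(q, v(-33)) = -(-6 + 1072/2235) = -1*(-12338/2235) = 12338/2235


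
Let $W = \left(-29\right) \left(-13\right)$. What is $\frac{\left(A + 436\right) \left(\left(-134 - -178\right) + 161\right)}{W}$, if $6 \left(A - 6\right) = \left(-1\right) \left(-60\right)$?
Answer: $\frac{92660}{377} \approx 245.78$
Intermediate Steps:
$A = 16$ ($A = 6 + \frac{\left(-1\right) \left(-60\right)}{6} = 6 + \frac{1}{6} \cdot 60 = 6 + 10 = 16$)
$W = 377$
$\frac{\left(A + 436\right) \left(\left(-134 - -178\right) + 161\right)}{W} = \frac{\left(16 + 436\right) \left(\left(-134 - -178\right) + 161\right)}{377} = 452 \left(\left(-134 + 178\right) + 161\right) \frac{1}{377} = 452 \left(44 + 161\right) \frac{1}{377} = 452 \cdot 205 \cdot \frac{1}{377} = 92660 \cdot \frac{1}{377} = \frac{92660}{377}$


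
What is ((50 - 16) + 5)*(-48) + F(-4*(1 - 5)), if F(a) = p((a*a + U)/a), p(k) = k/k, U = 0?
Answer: -1871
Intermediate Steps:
p(k) = 1
F(a) = 1
((50 - 16) + 5)*(-48) + F(-4*(1 - 5)) = ((50 - 16) + 5)*(-48) + 1 = (34 + 5)*(-48) + 1 = 39*(-48) + 1 = -1872 + 1 = -1871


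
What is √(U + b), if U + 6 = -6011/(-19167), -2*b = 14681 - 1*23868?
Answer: √6741771714498/38334 ≈ 67.733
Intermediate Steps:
b = 9187/2 (b = -(14681 - 1*23868)/2 = -(14681 - 23868)/2 = -½*(-9187) = 9187/2 ≈ 4593.5)
U = -108991/19167 (U = -6 - 6011/(-19167) = -6 - 6011*(-1/19167) = -6 + 6011/19167 = -108991/19167 ≈ -5.6864)
√(U + b) = √(-108991/19167 + 9187/2) = √(175869247/38334) = √6741771714498/38334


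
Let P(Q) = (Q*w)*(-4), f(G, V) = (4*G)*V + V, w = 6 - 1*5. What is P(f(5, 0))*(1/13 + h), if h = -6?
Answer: 0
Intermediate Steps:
w = 1 (w = 6 - 5 = 1)
f(G, V) = V + 4*G*V (f(G, V) = 4*G*V + V = V + 4*G*V)
P(Q) = -4*Q (P(Q) = (Q*1)*(-4) = Q*(-4) = -4*Q)
P(f(5, 0))*(1/13 + h) = (-0*(1 + 4*5))*(1/13 - 6) = (-0*(1 + 20))*(1/13 - 6) = -0*21*(-77/13) = -4*0*(-77/13) = 0*(-77/13) = 0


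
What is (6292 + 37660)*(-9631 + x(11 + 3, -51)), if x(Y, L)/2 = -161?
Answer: -437454256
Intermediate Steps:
x(Y, L) = -322 (x(Y, L) = 2*(-161) = -322)
(6292 + 37660)*(-9631 + x(11 + 3, -51)) = (6292 + 37660)*(-9631 - 322) = 43952*(-9953) = -437454256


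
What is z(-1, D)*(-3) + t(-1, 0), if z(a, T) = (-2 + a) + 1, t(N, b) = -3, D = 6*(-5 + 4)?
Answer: 3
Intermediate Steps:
D = -6 (D = 6*(-1) = -6)
z(a, T) = -1 + a
z(-1, D)*(-3) + t(-1, 0) = (-1 - 1)*(-3) - 3 = -2*(-3) - 3 = 6 - 3 = 3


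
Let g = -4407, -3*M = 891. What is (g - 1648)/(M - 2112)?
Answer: 6055/2409 ≈ 2.5135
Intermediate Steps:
M = -297 (M = -⅓*891 = -297)
(g - 1648)/(M - 2112) = (-4407 - 1648)/(-297 - 2112) = -6055/(-2409) = -6055*(-1/2409) = 6055/2409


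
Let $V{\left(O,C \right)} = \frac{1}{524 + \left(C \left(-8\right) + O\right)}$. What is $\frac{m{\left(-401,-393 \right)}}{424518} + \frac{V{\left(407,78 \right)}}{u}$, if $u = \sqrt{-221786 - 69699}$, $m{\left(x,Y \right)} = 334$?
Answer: $\frac{167}{212259} - \frac{i \sqrt{291485}}{89485895} \approx 0.00078677 - 6.0333 \cdot 10^{-6} i$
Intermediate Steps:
$u = i \sqrt{291485}$ ($u = \sqrt{-291485} = i \sqrt{291485} \approx 539.89 i$)
$V{\left(O,C \right)} = \frac{1}{524 + O - 8 C}$ ($V{\left(O,C \right)} = \frac{1}{524 - \left(- O + 8 C\right)} = \frac{1}{524 + O - 8 C}$)
$\frac{m{\left(-401,-393 \right)}}{424518} + \frac{V{\left(407,78 \right)}}{u} = \frac{334}{424518} + \frac{1}{\left(524 + 407 - 624\right) i \sqrt{291485}} = 334 \cdot \frac{1}{424518} + \frac{\left(- \frac{1}{291485}\right) i \sqrt{291485}}{524 + 407 - 624} = \frac{167}{212259} + \frac{\left(- \frac{1}{291485}\right) i \sqrt{291485}}{307} = \frac{167}{212259} - \frac{i \sqrt{291485}}{89485895}$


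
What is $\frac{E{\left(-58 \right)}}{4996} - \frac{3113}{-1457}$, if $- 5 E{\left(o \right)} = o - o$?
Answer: $\frac{3113}{1457} \approx 2.1366$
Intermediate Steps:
$E{\left(o \right)} = 0$ ($E{\left(o \right)} = - \frac{o - o}{5} = \left(- \frac{1}{5}\right) 0 = 0$)
$\frac{E{\left(-58 \right)}}{4996} - \frac{3113}{-1457} = \frac{0}{4996} - \frac{3113}{-1457} = 0 \cdot \frac{1}{4996} - - \frac{3113}{1457} = 0 + \frac{3113}{1457} = \frac{3113}{1457}$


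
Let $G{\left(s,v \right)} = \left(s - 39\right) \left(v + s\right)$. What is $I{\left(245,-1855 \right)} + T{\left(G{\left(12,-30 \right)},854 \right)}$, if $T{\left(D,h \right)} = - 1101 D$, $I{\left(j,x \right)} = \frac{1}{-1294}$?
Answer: $- \frac{692401285}{1294} \approx -5.3509 \cdot 10^{5}$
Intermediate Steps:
$I{\left(j,x \right)} = - \frac{1}{1294}$
$G{\left(s,v \right)} = \left(-39 + s\right) \left(s + v\right)$
$I{\left(245,-1855 \right)} + T{\left(G{\left(12,-30 \right)},854 \right)} = - \frac{1}{1294} - 1101 \left(12^{2} - 468 - -1170 + 12 \left(-30\right)\right) = - \frac{1}{1294} - 1101 \left(144 - 468 + 1170 - 360\right) = - \frac{1}{1294} - 535086 = - \frac{692401285}{1294}$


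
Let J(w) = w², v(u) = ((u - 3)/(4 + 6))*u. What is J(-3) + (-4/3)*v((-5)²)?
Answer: -193/3 ≈ -64.333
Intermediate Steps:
v(u) = u*(-3/10 + u/10) (v(u) = ((-3 + u)/10)*u = ((-3 + u)*(⅒))*u = (-3/10 + u/10)*u = u*(-3/10 + u/10))
J(-3) + (-4/3)*v((-5)²) = (-3)² + (-4/3)*((⅒)*(-5)²*(-3 + (-5)²)) = 9 + (-4/3)*((⅒)*25*(-3 + 25)) = 9 + (-2*⅔)*((⅒)*25*22) = 9 - 4/3*55 = 9 - 220/3 = -193/3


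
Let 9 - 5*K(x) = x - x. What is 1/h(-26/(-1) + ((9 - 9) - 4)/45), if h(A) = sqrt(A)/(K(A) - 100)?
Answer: -1473*sqrt(5830)/5830 ≈ -19.292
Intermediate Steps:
K(x) = 9/5 (K(x) = 9/5 - (x - x)/5 = 9/5 - 1/5*0 = 9/5 + 0 = 9/5)
h(A) = -5*sqrt(A)/491 (h(A) = sqrt(A)/(9/5 - 100) = sqrt(A)/(-491/5) = -5*sqrt(A)/491)
1/h(-26/(-1) + ((9 - 9) - 4)/45) = 1/(-5*sqrt(-26/(-1) + ((9 - 9) - 4)/45)/491) = 1/(-5*sqrt(-26*(-1) + (0 - 4)*(1/45))/491) = 1/(-5*sqrt(26 - 4*1/45)/491) = 1/(-5*sqrt(26 - 4/45)/491) = 1/(-sqrt(5830)/1473) = -1473*sqrt(5830)/5830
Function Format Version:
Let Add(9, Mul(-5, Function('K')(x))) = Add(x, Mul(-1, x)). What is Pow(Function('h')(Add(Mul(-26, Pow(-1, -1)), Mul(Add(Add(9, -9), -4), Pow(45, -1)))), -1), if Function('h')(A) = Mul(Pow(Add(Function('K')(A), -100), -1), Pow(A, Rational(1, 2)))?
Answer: Mul(Rational(-1473, 5830), Pow(5830, Rational(1, 2))) ≈ -19.292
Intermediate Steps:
Function('K')(x) = Rational(9, 5) (Function('K')(x) = Add(Rational(9, 5), Mul(Rational(-1, 5), Add(x, Mul(-1, x)))) = Add(Rational(9, 5), Mul(Rational(-1, 5), 0)) = Add(Rational(9, 5), 0) = Rational(9, 5))
Function('h')(A) = Mul(Rational(-5, 491), Pow(A, Rational(1, 2))) (Function('h')(A) = Mul(Pow(Add(Rational(9, 5), -100), -1), Pow(A, Rational(1, 2))) = Mul(Pow(Rational(-491, 5), -1), Pow(A, Rational(1, 2))) = Mul(Rational(-5, 491), Pow(A, Rational(1, 2))))
Pow(Function('h')(Add(Mul(-26, Pow(-1, -1)), Mul(Add(Add(9, -9), -4), Pow(45, -1)))), -1) = Pow(Mul(Rational(-5, 491), Pow(Add(Mul(-26, Pow(-1, -1)), Mul(Add(Add(9, -9), -4), Pow(45, -1))), Rational(1, 2))), -1) = Pow(Mul(Rational(-5, 491), Pow(Add(Mul(-26, -1), Mul(Add(0, -4), Rational(1, 45))), Rational(1, 2))), -1) = Pow(Mul(Rational(-5, 491), Pow(Add(26, Mul(-4, Rational(1, 45))), Rational(1, 2))), -1) = Pow(Mul(Rational(-5, 491), Pow(Add(26, Rational(-4, 45)), Rational(1, 2))), -1) = Pow(Mul(Rational(-5, 491), Pow(Rational(1166, 45), Rational(1, 2))), -1) = Pow(Mul(Rational(-5, 491), Mul(Rational(1, 15), Pow(5830, Rational(1, 2)))), -1) = Pow(Mul(Rational(-1, 1473), Pow(5830, Rational(1, 2))), -1) = Mul(Rational(-1473, 5830), Pow(5830, Rational(1, 2)))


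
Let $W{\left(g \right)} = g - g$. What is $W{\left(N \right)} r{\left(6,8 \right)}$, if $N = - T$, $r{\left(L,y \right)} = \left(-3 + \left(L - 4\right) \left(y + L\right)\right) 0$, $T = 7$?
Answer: $0$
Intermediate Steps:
$r{\left(L,y \right)} = 0$ ($r{\left(L,y \right)} = \left(-3 + \left(-4 + L\right) \left(L + y\right)\right) 0 = 0$)
$N = -7$ ($N = \left(-1\right) 7 = -7$)
$W{\left(g \right)} = 0$
$W{\left(N \right)} r{\left(6,8 \right)} = 0 \cdot 0 = 0$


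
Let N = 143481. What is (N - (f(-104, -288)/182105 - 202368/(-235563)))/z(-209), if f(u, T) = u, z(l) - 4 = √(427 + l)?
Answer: -4103264227982818/1444205737205 + 2051632113991409*√218/2888411474410 ≈ 7646.2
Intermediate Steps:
z(l) = 4 + √(427 + l)
(N - (f(-104, -288)/182105 - 202368/(-235563)))/z(-209) = (143481 - (-104/182105 - 202368/(-235563)))/(4 + √(427 - 209)) = (143481 - (-104*1/182105 - 202368*(-1/235563)))/(4 + √218) = (143481 - (-104/182105 + 67456/78521))/(4 + √218) = (143481 - 1*12275908696/14299066705)/(4 + √218) = (143481 - 12275908696/14299066705)/(4 + √218) = 2051632113991409/(14299066705*(4 + √218))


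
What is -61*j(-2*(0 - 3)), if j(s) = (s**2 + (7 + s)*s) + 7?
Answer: -7381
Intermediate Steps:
j(s) = 7 + s**2 + s*(7 + s) (j(s) = (s**2 + s*(7 + s)) + 7 = 7 + s**2 + s*(7 + s))
-61*j(-2*(0 - 3)) = -61*(7 + 2*(-2*(0 - 3))**2 + 7*(-2*(0 - 3))) = -61*(7 + 2*(-2*(-3))**2 + 7*(-2*(-3))) = -61*(7 + 2*6**2 + 7*6) = -61*(7 + 2*36 + 42) = -61*(7 + 72 + 42) = -61*121 = -7381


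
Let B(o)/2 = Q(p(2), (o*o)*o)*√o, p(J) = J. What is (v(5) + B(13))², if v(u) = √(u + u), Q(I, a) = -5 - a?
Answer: 252137818 - 8808*√130 ≈ 2.5204e+8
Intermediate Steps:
B(o) = 2*√o*(-5 - o³) (B(o) = 2*((-5 - o*o*o)*√o) = 2*((-5 - o²*o)*√o) = 2*((-5 - o³)*√o) = 2*(√o*(-5 - o³)) = 2*√o*(-5 - o³))
v(u) = √2*√u (v(u) = √(2*u) = √2*√u)
(v(5) + B(13))² = (√2*√5 + 2*√13*(-5 - 1*13³))² = (√10 + 2*√13*(-5 - 1*2197))² = (√10 + 2*√13*(-5 - 2197))² = (√10 + 2*√13*(-2202))² = (√10 - 4404*√13)²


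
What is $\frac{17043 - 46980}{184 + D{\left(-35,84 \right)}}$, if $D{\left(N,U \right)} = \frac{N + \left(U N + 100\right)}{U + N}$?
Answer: $- \frac{488971}{2047} \approx -238.87$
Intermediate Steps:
$D{\left(N,U \right)} = \frac{100 + N + N U}{N + U}$ ($D{\left(N,U \right)} = \frac{N + \left(N U + 100\right)}{N + U} = \frac{N + \left(100 + N U\right)}{N + U} = \frac{100 + N + N U}{N + U}$)
$\frac{17043 - 46980}{184 + D{\left(-35,84 \right)}} = \frac{17043 - 46980}{184 + \frac{100 - 35 - 2940}{-35 + 84}} = - \frac{29937}{184 + \frac{100 - 35 - 2940}{49}} = - \frac{29937}{184 + \frac{1}{49} \left(-2875\right)} = - \frac{29937}{184 - \frac{2875}{49}} = - \frac{29937}{\frac{6141}{49}} = \left(-29937\right) \frac{49}{6141} = - \frac{488971}{2047}$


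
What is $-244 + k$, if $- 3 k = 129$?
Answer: $-287$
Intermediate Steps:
$k = -43$ ($k = \left(- \frac{1}{3}\right) 129 = -43$)
$-244 + k = -244 - 43 = -287$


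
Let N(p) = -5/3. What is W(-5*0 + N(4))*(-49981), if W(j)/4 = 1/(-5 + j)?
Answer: 149943/5 ≈ 29989.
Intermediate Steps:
N(p) = -5/3 (N(p) = -5*⅓ = -5/3)
W(j) = 4/(-5 + j)
W(-5*0 + N(4))*(-49981) = (4/(-5 + (-5*0 - 5/3)))*(-49981) = (4/(-5 + (0 - 5/3)))*(-49981) = (4/(-5 - 5/3))*(-49981) = (4/(-20/3))*(-49981) = (4*(-3/20))*(-49981) = -⅗*(-49981) = 149943/5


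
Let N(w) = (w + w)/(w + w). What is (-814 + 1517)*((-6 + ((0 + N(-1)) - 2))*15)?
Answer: -73815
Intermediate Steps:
N(w) = 1 (N(w) = (2*w)/((2*w)) = (2*w)*(1/(2*w)) = 1)
(-814 + 1517)*((-6 + ((0 + N(-1)) - 2))*15) = (-814 + 1517)*((-6 + ((0 + 1) - 2))*15) = 703*((-6 + (1 - 2))*15) = 703*((-6 - 1)*15) = 703*(-7*15) = 703*(-105) = -73815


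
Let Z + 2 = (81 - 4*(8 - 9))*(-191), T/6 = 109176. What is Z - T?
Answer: -671293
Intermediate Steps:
T = 655056 (T = 6*109176 = 655056)
Z = -16237 (Z = -2 + (81 - 4*(8 - 9))*(-191) = -2 + (81 - 4*(-1))*(-191) = -2 + (81 + 4)*(-191) = -2 + 85*(-191) = -2 - 16235 = -16237)
Z - T = -16237 - 1*655056 = -16237 - 655056 = -671293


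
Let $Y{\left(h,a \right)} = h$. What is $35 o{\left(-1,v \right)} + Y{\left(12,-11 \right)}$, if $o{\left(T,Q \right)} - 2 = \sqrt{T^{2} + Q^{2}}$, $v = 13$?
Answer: $82 + 35 \sqrt{170} \approx 538.34$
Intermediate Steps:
$o{\left(T,Q \right)} = 2 + \sqrt{Q^{2} + T^{2}}$ ($o{\left(T,Q \right)} = 2 + \sqrt{T^{2} + Q^{2}} = 2 + \sqrt{Q^{2} + T^{2}}$)
$35 o{\left(-1,v \right)} + Y{\left(12,-11 \right)} = 35 \left(2 + \sqrt{13^{2} + \left(-1\right)^{2}}\right) + 12 = 35 \left(2 + \sqrt{169 + 1}\right) + 12 = 35 \left(2 + \sqrt{170}\right) + 12 = \left(70 + 35 \sqrt{170}\right) + 12 = 82 + 35 \sqrt{170}$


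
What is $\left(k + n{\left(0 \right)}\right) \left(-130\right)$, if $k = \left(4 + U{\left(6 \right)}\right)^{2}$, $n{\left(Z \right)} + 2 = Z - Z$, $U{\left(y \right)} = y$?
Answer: $-12740$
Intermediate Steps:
$n{\left(Z \right)} = -2$ ($n{\left(Z \right)} = -2 + \left(Z - Z\right) = -2 + 0 = -2$)
$k = 100$ ($k = \left(4 + 6\right)^{2} = 10^{2} = 100$)
$\left(k + n{\left(0 \right)}\right) \left(-130\right) = \left(100 - 2\right) \left(-130\right) = 98 \left(-130\right) = -12740$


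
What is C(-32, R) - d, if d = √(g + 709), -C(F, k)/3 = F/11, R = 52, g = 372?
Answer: 96/11 - √1081 ≈ -24.151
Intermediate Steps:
C(F, k) = -3*F/11
d = √1081 (d = √(372 + 709) = √1081 ≈ 32.879)
C(-32, R) - d = -3/11*(-32) - √1081 = 96/11 - √1081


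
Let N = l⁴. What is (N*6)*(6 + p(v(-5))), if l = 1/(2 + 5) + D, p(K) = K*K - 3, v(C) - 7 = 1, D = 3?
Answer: 94170912/2401 ≈ 39222.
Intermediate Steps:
v(C) = 8 (v(C) = 7 + 1 = 8)
p(K) = -3 + K² (p(K) = K² - 3 = -3 + K²)
l = 22/7 (l = 1/(2 + 5) + 3 = 1/7 + 3 = ⅐ + 3 = 22/7 ≈ 3.1429)
N = 234256/2401 (N = (22/7)⁴ = 234256/2401 ≈ 97.566)
(N*6)*(6 + p(v(-5))) = ((234256/2401)*6)*(6 + (-3 + 8²)) = 1405536*(6 + (-3 + 64))/2401 = 1405536*(6 + 61)/2401 = (1405536/2401)*67 = 94170912/2401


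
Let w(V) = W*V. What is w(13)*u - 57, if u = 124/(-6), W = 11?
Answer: -9037/3 ≈ -3012.3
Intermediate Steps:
w(V) = 11*V
u = -62/3 (u = 124*(-1/6) = -62/3 ≈ -20.667)
w(13)*u - 57 = (11*13)*(-62/3) - 57 = 143*(-62/3) - 57 = -8866/3 - 57 = -9037/3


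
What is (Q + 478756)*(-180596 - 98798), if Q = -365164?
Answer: -31736923248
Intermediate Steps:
(Q + 478756)*(-180596 - 98798) = (-365164 + 478756)*(-180596 - 98798) = 113592*(-279394) = -31736923248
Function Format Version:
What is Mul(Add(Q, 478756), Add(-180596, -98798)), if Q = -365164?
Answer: -31736923248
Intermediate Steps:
Mul(Add(Q, 478756), Add(-180596, -98798)) = Mul(Add(-365164, 478756), Add(-180596, -98798)) = Mul(113592, -279394) = -31736923248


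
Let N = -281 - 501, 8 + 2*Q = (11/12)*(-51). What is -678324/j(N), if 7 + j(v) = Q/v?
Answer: 4243594944/43573 ≈ 97391.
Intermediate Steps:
Q = -219/8 (Q = -4 + ((11/12)*(-51))/2 = -4 + (½)*(-187/4) = -4 - 187/8 = -219/8 ≈ -27.375)
N = -782
j(v) = -7 - 219/(8*v)
-678324/j(N) = -678324/(-7 - 219/8/(-782)) = -678324/(-7 - 219/8*(-1/782)) = -678324/(-7 + 219/6256) = -678324/(-43573/6256) = -678324*(-6256/43573) = 4243594944/43573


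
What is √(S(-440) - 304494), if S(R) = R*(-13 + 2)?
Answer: I*√299654 ≈ 547.41*I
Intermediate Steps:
S(R) = -11*R (S(R) = R*(-11) = -11*R)
√(S(-440) - 304494) = √(-11*(-440) - 304494) = √(4840 - 304494) = √(-299654) = I*√299654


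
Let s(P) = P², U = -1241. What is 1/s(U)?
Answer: 1/1540081 ≈ 6.4932e-7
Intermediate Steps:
1/s(U) = 1/((-1241)²) = 1/1540081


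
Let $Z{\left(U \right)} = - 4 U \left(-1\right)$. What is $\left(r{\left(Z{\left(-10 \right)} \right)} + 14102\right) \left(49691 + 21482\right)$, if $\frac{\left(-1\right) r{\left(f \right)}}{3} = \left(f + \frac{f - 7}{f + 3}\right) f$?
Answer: $\frac{24897311822}{37} \approx 6.729 \cdot 10^{8}$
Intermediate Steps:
$Z{\left(U \right)} = 4 U$
$r{\left(f \right)} = - 3 f \left(f + \frac{-7 + f}{3 + f}\right)$ ($r{\left(f \right)} = - 3 \left(f + \frac{f - 7}{f + 3}\right) f = - 3 \left(f + \frac{-7 + f}{3 + f}\right) f = - 3 f \left(f + \frac{-7 + f}{3 + f}\right)$)
$\left(r{\left(Z{\left(-10 \right)} \right)} + 14102\right) \left(49691 + 21482\right) = \left(\frac{3 \cdot 4 \left(-10\right) \left(7 - \left(4 \left(-10\right)\right)^{2} - 4 \cdot 4 \left(-10\right)\right)}{3 + 4 \left(-10\right)} + 14102\right) \left(49691 + 21482\right) = \left(3 \left(-40\right) \frac{1}{3 - 40} \left(7 - \left(-40\right)^{2} - -160\right) + 14102\right) 71173 = \left(3 \left(-40\right) \frac{1}{-37} \left(7 - 1600 + 160\right) + 14102\right) 71173 = \left(3 \left(-40\right) \left(- \frac{1}{37}\right) \left(7 - 1600 + 160\right) + 14102\right) 71173 = \left(3 \left(-40\right) \left(- \frac{1}{37}\right) \left(-1433\right) + 14102\right) 71173 = \left(- \frac{171960}{37} + 14102\right) 71173 = \frac{349814}{37} \cdot 71173 = \frac{24897311822}{37}$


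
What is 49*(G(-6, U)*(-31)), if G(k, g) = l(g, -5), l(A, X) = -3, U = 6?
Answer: 4557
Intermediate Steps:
G(k, g) = -3
49*(G(-6, U)*(-31)) = 49*(-3*(-31)) = 49*93 = 4557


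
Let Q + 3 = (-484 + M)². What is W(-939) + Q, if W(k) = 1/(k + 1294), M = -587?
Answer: 407198491/355 ≈ 1.1470e+6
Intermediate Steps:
W(k) = 1/(1294 + k)
Q = 1147038 (Q = -3 + (-484 - 587)² = -3 + (-1071)² = -3 + 1147041 = 1147038)
W(-939) + Q = 1/(1294 - 939) + 1147038 = 1/355 + 1147038 = 407198491/355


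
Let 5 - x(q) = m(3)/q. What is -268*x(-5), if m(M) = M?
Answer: -7504/5 ≈ -1500.8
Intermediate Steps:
x(q) = 5 - 3/q
-268*x(-5) = -268*(5 - 3/(-5)) = -268*(5 - 3*(-⅕)) = -268*(5 + ⅗) = -268*28/5 = -7504/5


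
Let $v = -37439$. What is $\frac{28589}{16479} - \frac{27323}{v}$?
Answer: $\frac{1520599288}{616957281} \approx 2.4647$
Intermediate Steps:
$\frac{28589}{16479} - \frac{27323}{v} = \frac{28589}{16479} - \frac{27323}{-37439} = 28589 \cdot \frac{1}{16479} - - \frac{27323}{37439} = \frac{28589}{16479} + \frac{27323}{37439} = \frac{1520599288}{616957281}$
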